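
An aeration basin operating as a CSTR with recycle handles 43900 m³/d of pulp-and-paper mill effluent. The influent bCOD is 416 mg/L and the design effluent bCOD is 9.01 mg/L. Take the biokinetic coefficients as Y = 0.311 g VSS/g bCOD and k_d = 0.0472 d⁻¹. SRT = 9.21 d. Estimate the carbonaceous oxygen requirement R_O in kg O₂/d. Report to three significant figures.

R_O ≈ 12400 kg O₂/d

The observed yield is Y_obs = Y/(1 + k_d·θ_c) = 0.311 / (1 + 0.0472 × 9.21) = 0.311 / 1.435 = 0.2168 g VSS per g bCOD removed.
Substrate removed = Q·(S₀ − S) = 43900 m³/d × (416 − 9.01) g/m³ = 1.79×10^7 g/d = 17867 kg/d.
Biomass synthesised: P_X = Y_obs × 17867 = 3873 kg VSS/d.
R_O = Q·ΔS − 1.42 P_X = 17867 − 5500 = 12367 kg O₂/d.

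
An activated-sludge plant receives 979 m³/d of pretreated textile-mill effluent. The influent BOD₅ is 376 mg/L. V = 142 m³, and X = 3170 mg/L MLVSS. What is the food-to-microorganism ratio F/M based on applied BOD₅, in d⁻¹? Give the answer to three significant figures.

F/M = Q·S₀ / (V·X) = 979 × 376 / (142.0 × 3170) = 0.8178 g BOD₅·(g VSS·d)⁻¹.

F/M ≈ 0.818 d⁻¹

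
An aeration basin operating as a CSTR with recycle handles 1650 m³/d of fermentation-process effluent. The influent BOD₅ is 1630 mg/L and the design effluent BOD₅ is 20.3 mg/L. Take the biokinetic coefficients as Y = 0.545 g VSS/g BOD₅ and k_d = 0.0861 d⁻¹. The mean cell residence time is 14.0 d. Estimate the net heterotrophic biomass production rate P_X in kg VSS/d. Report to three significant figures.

Correct the yield for decay: Y_obs = Y/(1 + k_d θ_c) = 0.545 / (1 + 0.0861 × 14.0) = 0.545 / 2.205 = 0.2471.
Substrate removed = Q·(S₀ − S) = 1650 m³/d × (1630 − 20.3) g/m³ = 2.66×10^6 g/d = 2656 kg/d.
Biomass produced: P_X = Y_obs·Q·ΔS = 0.2471 × 2656 ≈ 656.4 kg VSS/d.

P_X ≈ 656 kg VSS/d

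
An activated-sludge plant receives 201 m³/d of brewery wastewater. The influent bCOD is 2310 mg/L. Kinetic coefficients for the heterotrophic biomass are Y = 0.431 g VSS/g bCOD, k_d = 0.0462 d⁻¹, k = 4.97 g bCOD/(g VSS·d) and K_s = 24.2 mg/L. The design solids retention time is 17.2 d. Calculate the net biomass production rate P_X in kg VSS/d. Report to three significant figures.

P_X ≈ 111 kg VSS/d

Effluent substrate depends only on kinetics and SRT: S = K_s(1 + k_d θ_c) / [θ_c(Yk − k_d) − 1] = 24.2 × (1 + 0.0462 × 17.2) / [17.2 × (0.431 × 4.97 − 0.0462) − 1] = 43.43 / 35.05 = 1.239 mg/L.
Observed yield with endogenous decay: Y_obs = Y / (1 + k_d·θ_c) = 0.431 / (1 + 0.0462 × 17.2) = 0.431 / 1.795 = 0.2402 g VSS/g bCOD.
Q·(S₀ − S) = 201 × (2310 − 1.24) × 10⁻³ = 464.1 kg/d removed.
Net biomass production P_X = Y_obs × Q·(S₀ − S) = 0.2402 × 464.1 = 111.4 kg VSS/d.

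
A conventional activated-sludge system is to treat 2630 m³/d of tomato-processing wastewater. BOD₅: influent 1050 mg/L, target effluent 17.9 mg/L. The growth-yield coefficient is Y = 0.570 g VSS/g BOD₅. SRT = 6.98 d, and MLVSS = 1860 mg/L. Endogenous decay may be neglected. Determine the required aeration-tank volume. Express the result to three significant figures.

With k_d = 0 the design equation reduces to V = Y Q (S₀−S) θ_c / X = 0.570 × 2630 × (1050 − 17.9) × 6.98 / 1860 = 5806 m³.

V ≈ 5810 m³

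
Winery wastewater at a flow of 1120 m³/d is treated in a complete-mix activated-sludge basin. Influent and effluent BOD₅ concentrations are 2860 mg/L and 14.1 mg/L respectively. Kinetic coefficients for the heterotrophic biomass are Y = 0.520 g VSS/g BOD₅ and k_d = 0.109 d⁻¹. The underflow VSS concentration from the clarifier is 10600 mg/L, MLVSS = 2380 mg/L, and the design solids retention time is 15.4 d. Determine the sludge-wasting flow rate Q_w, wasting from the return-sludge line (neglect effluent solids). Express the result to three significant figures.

Steady-state biomass mass balance: V·X·(1 + k_d·θ_c) = Y·Q·(S₀ − S)·θ_c, so V = 0.520 × 1120 × (2860 − 14.1) × 15.4 / [2380 × (1 + 0.109 × 15.4)] = 2.55×10^7 / 6375 = 4004 m³.
Q_w = (V·X)/(θ_c X_r) = 4004 × 2380 / (15.4 × 10600) = 58.38 m³/d.

Q_w ≈ 58.4 m³/d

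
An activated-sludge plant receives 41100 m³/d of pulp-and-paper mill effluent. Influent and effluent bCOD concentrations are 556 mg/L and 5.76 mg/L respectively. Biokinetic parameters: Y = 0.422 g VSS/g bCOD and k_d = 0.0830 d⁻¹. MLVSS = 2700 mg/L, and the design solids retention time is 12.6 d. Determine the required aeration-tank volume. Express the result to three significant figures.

Rearranging the biomass balance for a CMAS with decay, V = Y·Q·ΔS·θ_c / [X·(1+k_d θ_c)] = 0.422 × 41100 × (556 − 5.76) × 12.6 / [2700 × (1 + 0.0830 × 12.6)] = 1.2×10^8 / 5524 = 21770 m³.

V ≈ 21800 m³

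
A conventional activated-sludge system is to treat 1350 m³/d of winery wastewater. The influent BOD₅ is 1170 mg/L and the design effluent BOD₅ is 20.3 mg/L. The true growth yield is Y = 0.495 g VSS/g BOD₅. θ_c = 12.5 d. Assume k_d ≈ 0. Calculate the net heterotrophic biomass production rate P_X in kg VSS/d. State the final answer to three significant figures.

Since k_d ≈ 0, Y_obs = Y = 0.495 g VSS/g BOD₅.
Q·(S₀ − S) = 1350 × (1170 − 20.3) × 10⁻³ = 1552 kg/d removed.
P_X = Y_obs · Q(S₀ − S) = 0.4950 × 1552 = 768.3 kg VSS/d.

P_X ≈ 768 kg VSS/d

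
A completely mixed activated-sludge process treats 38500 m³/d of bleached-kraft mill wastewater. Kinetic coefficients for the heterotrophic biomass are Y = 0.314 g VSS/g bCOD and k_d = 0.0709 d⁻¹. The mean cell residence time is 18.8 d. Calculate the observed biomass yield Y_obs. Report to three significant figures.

Y_obs ≈ 0.135 g VSS/g bCOD

Correct the yield for decay: Y_obs = Y/(1 + k_d θ_c) = 0.314 / (1 + 0.0709 × 18.8) = 0.314 / 2.333 = 0.1346.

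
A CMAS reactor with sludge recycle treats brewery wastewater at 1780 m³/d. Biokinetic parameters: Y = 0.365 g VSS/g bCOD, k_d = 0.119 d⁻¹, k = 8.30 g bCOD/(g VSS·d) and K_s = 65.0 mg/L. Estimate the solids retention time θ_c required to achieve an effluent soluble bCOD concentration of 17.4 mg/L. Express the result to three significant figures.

θ_c ≈ 1.92 d

Specific growth rate at S = 17.4 mg/L: μ = YkS/(K_s+S) = 0.365·8.30·17.4/(65.0+17.4) = 0.6397 d⁻¹.
1/θ_c = 0.6397 − 0.119 = 0.5207 d⁻¹, so θ_c = 1.920 d.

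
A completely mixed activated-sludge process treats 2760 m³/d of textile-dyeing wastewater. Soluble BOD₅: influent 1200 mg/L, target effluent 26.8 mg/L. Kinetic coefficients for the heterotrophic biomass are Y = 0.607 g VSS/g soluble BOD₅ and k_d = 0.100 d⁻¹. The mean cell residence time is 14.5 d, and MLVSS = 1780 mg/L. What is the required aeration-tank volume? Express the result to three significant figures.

Rearranging the biomass balance for a CMAS with decay, V = Y·Q·ΔS·θ_c / [X·(1+k_d θ_c)] = 0.607 × 2760 × (1200 − 26.8) × 14.5 / [1780 × (1 + 0.100 × 14.5)] = 2.85×10^7 / 4361 = 6535 m³.

V ≈ 6540 m³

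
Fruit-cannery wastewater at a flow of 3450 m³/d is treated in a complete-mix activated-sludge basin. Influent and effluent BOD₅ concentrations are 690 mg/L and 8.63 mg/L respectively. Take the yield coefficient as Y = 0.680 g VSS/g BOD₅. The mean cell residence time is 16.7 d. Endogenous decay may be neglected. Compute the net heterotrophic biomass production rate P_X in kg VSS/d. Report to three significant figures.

P_X ≈ 1600 kg VSS/d

No decay correction is needed, so Y_obs = Y = 0.680.
Substrate removed = Q·(S₀ − S) = 3450 m³/d × (690 − 8.63) g/m³ = 2.35×10^6 g/d = 2351 kg/d.
P_X = Y_obs · Q(S₀ − S) = 0.6800 × 2351 = 1598 kg VSS/d.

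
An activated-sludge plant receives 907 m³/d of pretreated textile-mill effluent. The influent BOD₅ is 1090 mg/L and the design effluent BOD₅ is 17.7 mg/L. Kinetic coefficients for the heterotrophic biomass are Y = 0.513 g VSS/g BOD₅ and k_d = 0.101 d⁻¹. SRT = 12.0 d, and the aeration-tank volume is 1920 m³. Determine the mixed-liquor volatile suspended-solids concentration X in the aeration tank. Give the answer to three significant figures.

X ≈ 1410 mg/L

X = Y·Q·ΔS·θ_c / [V·(1 + k_d θ_c)] = 0.513 × 907 × (1090 − 17.7) × 12.0 / [1920 × (1 + 0.101 × 12.0)] = 1410 mg/L.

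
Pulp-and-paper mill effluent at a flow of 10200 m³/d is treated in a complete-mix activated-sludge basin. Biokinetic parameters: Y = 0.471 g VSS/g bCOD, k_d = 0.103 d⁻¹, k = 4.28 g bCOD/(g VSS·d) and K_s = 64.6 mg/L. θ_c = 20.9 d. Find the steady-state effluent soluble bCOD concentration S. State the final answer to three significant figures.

For a completely mixed reactor with recycle the Lawrence–McCarty relation gives S = K_s·(1 + k_d·θ_c) / [θ_c·(Y·k − k_d) − 1] = 64.6 × (1 + 0.103 × 20.9) / [20.9 × (0.471 × 4.28 − 0.103) − 1] = 203.7 / 38.98 = 5.225 mg/L.

S ≈ 5.22 mg/L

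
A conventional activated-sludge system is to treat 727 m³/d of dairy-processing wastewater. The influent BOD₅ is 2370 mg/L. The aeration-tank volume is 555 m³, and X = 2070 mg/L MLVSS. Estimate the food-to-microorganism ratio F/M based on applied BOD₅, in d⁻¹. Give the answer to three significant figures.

F/M ≈ 1.50 d⁻¹

Food-to-microorganism ratio F/M = Q S₀ / (V X) = 727 × 2370 / (555.0 × 2070) = 1.500 d⁻¹.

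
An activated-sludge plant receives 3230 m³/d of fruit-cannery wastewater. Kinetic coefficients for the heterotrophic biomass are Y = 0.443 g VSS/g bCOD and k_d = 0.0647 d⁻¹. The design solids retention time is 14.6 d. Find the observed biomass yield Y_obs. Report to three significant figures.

Y_obs ≈ 0.228 g VSS/g bCOD

Y_obs = Y / (1 + k_d θ_c) = 0.443 / (1 + 0.0647 × 14.6) = 0.443 / 1.945 = 0.2278.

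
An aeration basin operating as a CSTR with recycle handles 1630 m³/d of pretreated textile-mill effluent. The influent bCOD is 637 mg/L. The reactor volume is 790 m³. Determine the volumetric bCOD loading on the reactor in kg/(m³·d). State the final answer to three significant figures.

L_v ≈ 1.31 kg bCOD/(m³·d)

L_v = Q S₀ / V = 1630 × 637 × 10⁻³ / 790.0 = 1.314 kg/(m³·d).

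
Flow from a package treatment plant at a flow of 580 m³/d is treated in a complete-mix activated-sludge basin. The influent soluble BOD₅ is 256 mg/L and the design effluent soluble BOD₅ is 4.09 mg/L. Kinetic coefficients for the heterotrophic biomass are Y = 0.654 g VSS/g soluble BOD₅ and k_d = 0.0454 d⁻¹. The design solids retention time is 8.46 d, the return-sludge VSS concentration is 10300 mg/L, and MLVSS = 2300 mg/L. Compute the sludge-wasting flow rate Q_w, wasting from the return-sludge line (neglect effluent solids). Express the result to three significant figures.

Steady-state biomass mass balance: V·X·(1 + k_d·θ_c) = Y·Q·(S₀ − S)·θ_c, so V = 0.654 × 580 × (256 − 4.09) × 8.46 / [2300 × (1 + 0.0454 × 8.46)] = 8.08×10^5 / 3183 = 253.9 m³.
Wasting from the return line (neglecting effluent solids): Q_w = V·X / (θ_c·X_r) = 253.9 × 2300 / (8.46 × 10300) = 6.703 m³/d.

Q_w ≈ 6.70 m³/d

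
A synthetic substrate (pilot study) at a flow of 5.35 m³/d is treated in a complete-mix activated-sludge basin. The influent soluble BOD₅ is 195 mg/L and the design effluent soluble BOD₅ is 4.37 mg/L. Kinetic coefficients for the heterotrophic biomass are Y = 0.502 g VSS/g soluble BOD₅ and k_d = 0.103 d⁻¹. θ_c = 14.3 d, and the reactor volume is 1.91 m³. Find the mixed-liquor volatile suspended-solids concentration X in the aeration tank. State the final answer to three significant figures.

X ≈ 1550 mg/L

From V·X·(1 + k_d·θ_c) = Y·Q·(S₀ − S)·θ_c: X = 0.502 × 5.35 × (195 − 4.37) × 14.3 / [1.91 × (1 + 0.103 × 14.3)] = 1550 mg/L.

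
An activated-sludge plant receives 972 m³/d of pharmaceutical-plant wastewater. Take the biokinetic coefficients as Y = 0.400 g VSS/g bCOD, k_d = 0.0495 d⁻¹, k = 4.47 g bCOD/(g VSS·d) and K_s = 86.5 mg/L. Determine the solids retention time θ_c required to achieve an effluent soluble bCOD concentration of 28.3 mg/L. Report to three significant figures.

θ_c ≈ 2.56 d

At the target effluent, Y k S/(K_s+S) = 0.400×4.47×28.3/114.8 = 0.4408 d⁻¹.
Then 1/θ_c = μ − k_d = 0.4408 − 0.0495 = 0.3913 d⁻¹, giving θ_c = 2.556 d.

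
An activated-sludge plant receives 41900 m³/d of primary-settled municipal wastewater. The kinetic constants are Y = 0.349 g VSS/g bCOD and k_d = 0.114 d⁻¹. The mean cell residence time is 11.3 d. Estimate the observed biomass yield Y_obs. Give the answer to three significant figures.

The observed yield is Y_obs = Y/(1 + k_d·θ_c) = 0.349 / (1 + 0.114 × 11.3) = 0.349 / 2.288 = 0.1525 g VSS per g bCOD removed.

Y_obs ≈ 0.153 g VSS/g bCOD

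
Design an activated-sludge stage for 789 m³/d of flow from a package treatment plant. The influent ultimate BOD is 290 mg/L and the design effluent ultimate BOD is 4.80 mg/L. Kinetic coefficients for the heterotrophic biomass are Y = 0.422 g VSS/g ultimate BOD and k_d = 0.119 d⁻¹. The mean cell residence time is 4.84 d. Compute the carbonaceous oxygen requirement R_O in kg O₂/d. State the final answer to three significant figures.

R_O ≈ 139 kg O₂/d

Observed yield with endogenous decay: Y_obs = Y / (1 + k_d·θ_c) = 0.422 / (1 + 0.119 × 4.84) = 0.422 / 1.576 = 0.2678 g VSS/g ultimate BOD.
Substrate removed = Q·(S₀ − S) = 789 m³/d × (290 − 4.80) g/m³ = 2.25×10^5 g/d = 225.0 kg/d.
P_X = Y_obs·Q·(S₀ − S) = 0.2678 × 225.0 = 60.26 kg VSS/d.
R_O = Q·(S₀ − S) − 1.42·P_X = 225.0 − 1.42 × 60.26 = 139.5 kg O₂/d.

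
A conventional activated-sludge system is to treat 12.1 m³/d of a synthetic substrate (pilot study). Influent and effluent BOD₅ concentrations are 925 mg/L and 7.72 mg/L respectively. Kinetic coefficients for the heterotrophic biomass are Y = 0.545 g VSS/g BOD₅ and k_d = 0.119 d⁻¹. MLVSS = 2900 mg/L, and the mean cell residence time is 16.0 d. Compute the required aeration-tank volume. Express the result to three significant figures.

V ≈ 11.5 m³

Steady-state biomass mass balance: V·X·(1 + k_d·θ_c) = Y·Q·(S₀ − S)·θ_c, so V = 0.545 × 12.1 × (925 − 7.72) × 16.0 / [2900 × (1 + 0.119 × 16.0)] = 9.68×10^4 / 8422 = 11.49 m³.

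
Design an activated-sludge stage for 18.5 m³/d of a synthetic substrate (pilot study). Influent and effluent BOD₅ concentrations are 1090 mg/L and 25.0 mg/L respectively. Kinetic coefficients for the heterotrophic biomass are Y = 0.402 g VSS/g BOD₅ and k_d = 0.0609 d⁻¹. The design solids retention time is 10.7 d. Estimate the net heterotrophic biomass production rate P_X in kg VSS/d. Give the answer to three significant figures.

The observed yield is Y_obs = Y/(1 + k_d·θ_c) = 0.402 / (1 + 0.0609 × 10.7) = 0.402 / 1.652 = 0.2434 g VSS per g BOD₅ removed.
ΔS = 1090 − 25.0 = 1065 mg/L, so the substrate removal rate is 18.5 × 1065/1000 = 19.70 kg BOD₅/d.
P_X = Y_obs · Q(S₀ − S) = 0.2434 × 19.70 = 4.796 kg VSS/d.

P_X ≈ 4.80 kg VSS/d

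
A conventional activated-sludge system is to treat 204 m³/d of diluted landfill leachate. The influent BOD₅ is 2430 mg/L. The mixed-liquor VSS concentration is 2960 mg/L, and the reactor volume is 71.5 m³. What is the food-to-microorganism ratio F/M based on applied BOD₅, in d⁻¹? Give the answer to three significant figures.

Food-to-microorganism ratio F/M = Q S₀ / (V X) = 204 × 2430 / (71.50 × 2960) = 2.342 d⁻¹.

F/M ≈ 2.34 d⁻¹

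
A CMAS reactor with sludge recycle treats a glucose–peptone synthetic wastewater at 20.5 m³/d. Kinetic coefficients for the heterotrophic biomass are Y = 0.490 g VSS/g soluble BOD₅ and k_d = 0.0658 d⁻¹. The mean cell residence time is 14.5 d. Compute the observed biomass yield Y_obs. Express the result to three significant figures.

Y_obs = Y / (1 + k_d θ_c) = 0.490 / (1 + 0.0658 × 14.5) = 0.490 / 1.954 = 0.2508.

Y_obs ≈ 0.251 g VSS/g soluble BOD₅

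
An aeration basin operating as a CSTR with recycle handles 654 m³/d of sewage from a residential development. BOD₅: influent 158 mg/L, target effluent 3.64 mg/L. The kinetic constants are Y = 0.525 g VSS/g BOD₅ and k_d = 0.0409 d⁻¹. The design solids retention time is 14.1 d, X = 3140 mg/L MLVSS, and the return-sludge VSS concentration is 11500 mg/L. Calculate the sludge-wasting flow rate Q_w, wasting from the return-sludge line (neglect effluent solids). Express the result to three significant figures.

Q_w ≈ 2.92 m³/d

Rearranging the biomass balance for a CMAS with decay, V = Y·Q·ΔS·θ_c / [X·(1+k_d θ_c)] = 0.525 × 654 × (158 − 3.64) × 14.1 / [3140 × (1 + 0.0409 × 14.1)] = 7.47×10^5 / 4951 = 150.9 m³.
Wasting from the return line (neglecting effluent solids): Q_w = V·X / (θ_c·X_r) = 150.9 × 3140 / (14.1 × 11500) = 2.923 m³/d.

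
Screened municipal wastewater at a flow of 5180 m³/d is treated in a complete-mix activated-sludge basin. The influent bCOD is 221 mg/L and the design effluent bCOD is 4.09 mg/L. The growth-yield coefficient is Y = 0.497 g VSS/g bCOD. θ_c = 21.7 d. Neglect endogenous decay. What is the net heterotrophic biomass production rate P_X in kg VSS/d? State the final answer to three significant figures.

P_X ≈ 558 kg VSS/d

Since k_d ≈ 0, Y_obs = Y = 0.497 g VSS/g bCOD.
ΔS = 221 − 4.09 = 216.9 mg/L, so the substrate removal rate is 5180 × 216.9/1000 = 1124 kg bCOD/d.
So the net sludge growth is P_X = 0.4970 × 1124 = 558.4 kg VSS/d.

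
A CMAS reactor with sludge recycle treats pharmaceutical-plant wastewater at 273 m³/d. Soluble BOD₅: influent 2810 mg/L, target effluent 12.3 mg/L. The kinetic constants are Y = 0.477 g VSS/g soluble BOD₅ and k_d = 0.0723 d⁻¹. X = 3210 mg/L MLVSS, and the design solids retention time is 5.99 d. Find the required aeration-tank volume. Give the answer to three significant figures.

V ≈ 474 m³

Rearranging the biomass balance for a CMAS with decay, V = Y·Q·ΔS·θ_c / [X·(1+k_d θ_c)] = 0.477 × 273 × (2810 − 12.3) × 5.99 / [3210 × (1 + 0.0723 × 5.99)] = 2.18×10^6 / 4600 = 474.4 m³.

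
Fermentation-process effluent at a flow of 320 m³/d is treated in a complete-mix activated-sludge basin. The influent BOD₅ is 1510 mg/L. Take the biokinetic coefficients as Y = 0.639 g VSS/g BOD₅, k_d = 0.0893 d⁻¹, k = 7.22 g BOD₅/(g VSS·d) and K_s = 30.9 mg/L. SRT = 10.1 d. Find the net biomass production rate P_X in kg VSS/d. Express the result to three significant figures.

Effluent substrate depends only on kinetics and SRT: S = K_s(1 + k_d θ_c) / [θ_c(Yk − k_d) − 1] = 30.9 × (1 + 0.0893 × 10.1) / [10.1 × (0.639 × 7.22 − 0.0893) − 1] = 58.77 / 44.70 = 1.315 mg/L.
Correct the yield for decay: Y_obs = Y/(1 + k_d θ_c) = 0.639 / (1 + 0.0893 × 10.1) = 0.639 / 1.902 = 0.3360.
Mass of BOD₅ removed per day: Q(S₀ − S) = 320 × 1509 g/m³ = 482.8 kg/d.
Biomass produced: P_X = Y_obs·Q·ΔS = 0.3360 × 482.8 ≈ 162.2 kg VSS/d.

P_X ≈ 162 kg VSS/d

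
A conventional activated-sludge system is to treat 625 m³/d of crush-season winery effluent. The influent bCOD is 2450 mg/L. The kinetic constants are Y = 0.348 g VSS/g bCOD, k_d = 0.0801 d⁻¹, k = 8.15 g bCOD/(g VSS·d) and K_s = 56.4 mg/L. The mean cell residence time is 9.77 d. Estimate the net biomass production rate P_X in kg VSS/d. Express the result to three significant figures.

For a completely mixed reactor with recycle the Lawrence–McCarty relation gives S = K_s·(1 + k_d·θ_c) / [θ_c·(Y·k − k_d) − 1] = 56.4 × (1 + 0.0801 × 9.77) / [9.77 × (0.348 × 8.15 − 0.0801) − 1] = 100.5 / 25.93 = 3.878 mg/L.
Correct the yield for decay: Y_obs = Y/(1 + k_d θ_c) = 0.348 / (1 + 0.0801 × 9.77) = 0.348 / 1.783 = 0.1952.
Mass of bCOD removed per day: Q(S₀ − S) = 625 × 2446 g/m³ = 1529 kg/d.
So the net sludge growth is P_X = 0.1952 × 1529 = 298.5 kg VSS/d.

P_X ≈ 298 kg VSS/d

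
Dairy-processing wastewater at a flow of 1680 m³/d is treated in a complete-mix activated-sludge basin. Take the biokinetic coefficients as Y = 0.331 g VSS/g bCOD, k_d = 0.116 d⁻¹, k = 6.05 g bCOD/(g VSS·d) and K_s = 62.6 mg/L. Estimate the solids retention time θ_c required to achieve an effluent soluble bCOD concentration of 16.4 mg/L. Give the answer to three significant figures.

Specific growth rate at S = 16.4 mg/L: μ = YkS/(K_s+S) = 0.331·6.05·16.4/(62.6+16.4) = 0.4157 d⁻¹.
θ_c = 1/(μ − k_d) = 1/(0.4157 − 0.116) = 1/0.2997 = 3.336 d.

θ_c ≈ 3.34 d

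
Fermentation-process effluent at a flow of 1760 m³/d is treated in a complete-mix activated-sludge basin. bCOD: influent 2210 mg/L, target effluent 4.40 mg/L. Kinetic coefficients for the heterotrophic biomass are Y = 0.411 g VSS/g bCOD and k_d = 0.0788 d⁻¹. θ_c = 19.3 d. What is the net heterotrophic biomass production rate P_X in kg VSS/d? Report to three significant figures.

P_X ≈ 633 kg VSS/d

Y_obs = Y / (1 + k_d θ_c) = 0.411 / (1 + 0.0788 × 19.3) = 0.411 / 2.521 = 0.1630.
Q·(S₀ − S) = 1760 × (2210 − 4.40) × 10⁻³ = 3882 kg/d removed.
P_X = Y_obs · Q(S₀ − S) = 0.1630 × 3882 = 632.9 kg VSS/d.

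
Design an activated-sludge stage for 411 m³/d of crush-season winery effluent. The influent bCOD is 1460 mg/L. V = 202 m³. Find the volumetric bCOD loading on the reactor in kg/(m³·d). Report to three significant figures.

Volumetric loading L_v = Q·S₀ / V = 411 × 1460 g/m³ / 202.0 m³ = 2971 g/(m³·d) = 2.971 kg bCOD/(m³·d).

L_v ≈ 2.97 kg bCOD/(m³·d)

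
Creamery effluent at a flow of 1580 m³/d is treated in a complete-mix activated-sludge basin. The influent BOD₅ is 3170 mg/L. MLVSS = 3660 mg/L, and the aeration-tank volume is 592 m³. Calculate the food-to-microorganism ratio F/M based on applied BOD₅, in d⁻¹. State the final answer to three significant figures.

F/M = applied load / biomass = Q·S₀/(V·X) = 1580 × 3170 / (592.0 × 3660) = 2.312 d⁻¹.

F/M ≈ 2.31 d⁻¹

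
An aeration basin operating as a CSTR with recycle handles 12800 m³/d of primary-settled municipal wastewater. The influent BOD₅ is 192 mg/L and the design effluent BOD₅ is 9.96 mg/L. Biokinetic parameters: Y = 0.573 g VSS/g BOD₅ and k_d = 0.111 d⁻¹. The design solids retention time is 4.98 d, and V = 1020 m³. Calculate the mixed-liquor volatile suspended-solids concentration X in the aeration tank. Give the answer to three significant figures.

X ≈ 4200 mg/L

Solving the biomass balance for X: X = Y Q (S₀−S) θ_c / [V (1+k_d θ_c)] = 0.573 × 12800 × (192 − 9.96) × 4.98 / [1020 × (1 + 0.111 × 4.98)] = 4198 mg/L.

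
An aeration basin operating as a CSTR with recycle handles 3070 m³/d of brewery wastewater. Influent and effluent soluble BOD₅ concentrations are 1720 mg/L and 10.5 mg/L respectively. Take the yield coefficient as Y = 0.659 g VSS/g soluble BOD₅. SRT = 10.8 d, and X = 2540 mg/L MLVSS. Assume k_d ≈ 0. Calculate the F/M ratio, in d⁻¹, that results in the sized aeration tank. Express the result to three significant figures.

With k_d = 0 the design equation reduces to V = Y Q (S₀−S) θ_c / X = 0.659 × 3070 × (1720 − 10.5) × 10.8 / 2540 = 14706 m³.
F/M = Q·S₀ / (V·X) = 3070 × 1720 / (14706 × 2540) = 0.1414 g soluble BOD₅·(g VSS·d)⁻¹.

F/M ≈ 0.141 d⁻¹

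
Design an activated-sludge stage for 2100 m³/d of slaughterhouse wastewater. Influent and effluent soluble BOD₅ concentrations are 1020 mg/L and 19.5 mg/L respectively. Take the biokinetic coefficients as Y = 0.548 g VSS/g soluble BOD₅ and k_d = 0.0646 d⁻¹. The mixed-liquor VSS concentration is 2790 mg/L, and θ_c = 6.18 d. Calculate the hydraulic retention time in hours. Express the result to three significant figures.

From the SRT design equation V = Y Q (S₀−S) θ_c / [X (1 + k_d θ_c)] = 0.548 × 2100 × (1020 − 19.5) × 6.18 / [2790 × (1 + 0.0646 × 6.18)] = 7.12×10^6 / 3904 = 1823 m³.
HRT = V/Q = 1823 m³ / 2100 m³·d⁻¹ = 0.8679 d × 24 = 20.83 h.

τ ≈ 20.8 h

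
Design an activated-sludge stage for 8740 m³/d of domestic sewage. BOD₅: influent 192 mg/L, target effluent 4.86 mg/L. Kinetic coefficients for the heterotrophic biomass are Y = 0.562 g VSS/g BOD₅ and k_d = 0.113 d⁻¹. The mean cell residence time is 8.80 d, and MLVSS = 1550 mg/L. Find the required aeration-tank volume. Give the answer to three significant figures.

V ≈ 2620 m³

Rearranging the biomass balance for a CMAS with decay, V = Y·Q·ΔS·θ_c / [X·(1+k_d θ_c)] = 0.562 × 8740 × (192 − 4.86) × 8.80 / [1550 × (1 + 0.113 × 8.80)] = 8.09×10^6 / 3091 = 2617 m³.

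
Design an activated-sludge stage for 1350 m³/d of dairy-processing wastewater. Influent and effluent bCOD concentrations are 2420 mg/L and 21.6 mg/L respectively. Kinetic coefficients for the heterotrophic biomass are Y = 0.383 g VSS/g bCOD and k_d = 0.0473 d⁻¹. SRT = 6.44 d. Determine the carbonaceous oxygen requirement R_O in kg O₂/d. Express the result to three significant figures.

Observed yield with endogenous decay: Y_obs = Y / (1 + k_d·θ_c) = 0.383 / (1 + 0.0473 × 6.44) = 0.383 / 1.305 = 0.2936 g VSS/g bCOD.
Q·(S₀ − S) = 1350 × (2420 − 21.6) × 10⁻³ = 3238 kg/d removed.
Net sludge production P_X = 0.2936 × 3238 = 950.5 kg VSS/d.
Carbonaceous O₂ demand = substrate oxidised − cell-mass equivalent = 3238 − 1.42 × 950.5 = 1888 kg O₂/d.

R_O ≈ 1890 kg O₂/d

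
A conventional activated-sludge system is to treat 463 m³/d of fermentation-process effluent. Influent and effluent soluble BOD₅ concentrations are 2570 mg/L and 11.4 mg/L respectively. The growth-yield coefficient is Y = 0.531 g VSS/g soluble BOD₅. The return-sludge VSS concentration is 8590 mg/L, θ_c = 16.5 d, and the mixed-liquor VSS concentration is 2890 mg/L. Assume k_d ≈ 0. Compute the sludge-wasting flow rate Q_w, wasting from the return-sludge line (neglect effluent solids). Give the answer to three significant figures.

Q_w ≈ 73.2 m³/d

Biomass mass balance (decay neglected): V·X = Y·Q·(S₀ − S)·θ_c, so V = 0.531 × 463 × (2570 − 11.4) × 16.5 / 2890 = 3591 m³.
Q_w = (V·X)/(θ_c X_r) = 3591 × 2890 / (16.5 × 8590) = 73.23 m³/d.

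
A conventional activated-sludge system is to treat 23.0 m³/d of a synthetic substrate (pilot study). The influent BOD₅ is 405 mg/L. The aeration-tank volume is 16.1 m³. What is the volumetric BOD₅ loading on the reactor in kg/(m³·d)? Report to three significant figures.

L_v ≈ 0.579 kg BOD₅/(m³·d)

L_v = Q S₀ / V = 23.0 × 405 × 10⁻³ / 16.10 = 0.5786 kg/(m³·d).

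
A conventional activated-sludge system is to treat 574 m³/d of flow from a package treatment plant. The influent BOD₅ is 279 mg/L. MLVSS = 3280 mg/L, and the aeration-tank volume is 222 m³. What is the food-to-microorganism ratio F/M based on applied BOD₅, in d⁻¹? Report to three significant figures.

F/M = Q·S₀ / (V·X) = 574 × 279 / (222.0 × 3280) = 0.2199 g BOD₅·(g VSS·d)⁻¹.

F/M ≈ 0.220 d⁻¹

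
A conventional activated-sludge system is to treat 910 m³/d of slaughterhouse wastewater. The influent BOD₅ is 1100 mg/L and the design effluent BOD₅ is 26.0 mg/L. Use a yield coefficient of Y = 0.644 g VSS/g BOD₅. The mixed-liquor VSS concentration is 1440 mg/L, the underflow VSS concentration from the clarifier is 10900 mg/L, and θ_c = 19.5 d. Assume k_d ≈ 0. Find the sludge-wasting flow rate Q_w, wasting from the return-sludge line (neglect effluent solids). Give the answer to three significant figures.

Q_w ≈ 57.7 m³/d

With k_d = 0 the design equation reduces to V = Y Q (S₀−S) θ_c / X = 0.644 × 910 × (1100 − 26.0) × 19.5 / 1440 = 8523 m³.
θ_c = V·X/(Q_w·X_r) when wasting from the recycle, so Q_w = V·X/(θ_c·X_r) = 8523 × 1440 / (19.5 × 10900) = 57.74 m³/d.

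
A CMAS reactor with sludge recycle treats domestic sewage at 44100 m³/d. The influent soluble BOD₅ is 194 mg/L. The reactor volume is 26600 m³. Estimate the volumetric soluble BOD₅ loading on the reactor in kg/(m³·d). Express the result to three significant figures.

L_v ≈ 0.322 kg soluble BOD₅/(m³·d)

Applied soluble BOD₅ load per unit volume = Q·S₀/V = (44100 × 194/1000)/26600 = 0.3216 kg soluble BOD₅·m⁻³·d⁻¹.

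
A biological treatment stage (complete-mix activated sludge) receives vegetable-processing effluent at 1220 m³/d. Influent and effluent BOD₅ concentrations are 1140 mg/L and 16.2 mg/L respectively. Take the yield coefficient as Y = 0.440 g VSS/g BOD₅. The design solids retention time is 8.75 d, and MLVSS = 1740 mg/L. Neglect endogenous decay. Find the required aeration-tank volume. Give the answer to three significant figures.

Biomass mass balance (decay neglected): V·X = Y·Q·(S₀ − S)·θ_c, so V = 0.440 × 1220 × (1140 − 16.2) × 8.75 / 1740 = 3034 m³.

V ≈ 3030 m³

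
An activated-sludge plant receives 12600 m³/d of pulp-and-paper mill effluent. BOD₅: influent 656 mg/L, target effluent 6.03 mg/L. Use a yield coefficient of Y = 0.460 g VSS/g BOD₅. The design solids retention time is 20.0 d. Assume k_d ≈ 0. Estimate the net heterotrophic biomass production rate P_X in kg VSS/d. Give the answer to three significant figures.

No decay correction is needed, so Y_obs = Y = 0.460.
Mass of BOD₅ removed per day: Q(S₀ − S) = 12600 × 650.0 g/m³ = 8190 kg/d.
P_X = Y_obs · Q(S₀ − S) = 0.4600 × 8190 = 3767 kg VSS/d.

P_X ≈ 3770 kg VSS/d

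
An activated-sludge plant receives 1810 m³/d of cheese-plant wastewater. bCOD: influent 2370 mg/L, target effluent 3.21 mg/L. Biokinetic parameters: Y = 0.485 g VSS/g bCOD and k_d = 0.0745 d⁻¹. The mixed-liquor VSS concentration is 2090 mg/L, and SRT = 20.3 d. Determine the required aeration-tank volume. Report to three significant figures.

V ≈ 8030 m³

Rearranging the biomass balance for a CMAS with decay, V = Y·Q·ΔS·θ_c / [X·(1+k_d θ_c)] = 0.485 × 1810 × (2370 − 3.21) × 20.3 / [2090 × (1 + 0.0745 × 20.3)] = 4.22×10^7 / 5251 = 8032 m³.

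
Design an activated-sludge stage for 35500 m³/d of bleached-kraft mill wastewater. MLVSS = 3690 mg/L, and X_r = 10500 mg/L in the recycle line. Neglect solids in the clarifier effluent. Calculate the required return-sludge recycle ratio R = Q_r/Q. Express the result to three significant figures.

R ≈ 0.542

Solids balance on the clarifier gives (1+R)X = R·X_r, so R = X/(X_r − X) = 3690 / (10500 − 3690) = 0.5419.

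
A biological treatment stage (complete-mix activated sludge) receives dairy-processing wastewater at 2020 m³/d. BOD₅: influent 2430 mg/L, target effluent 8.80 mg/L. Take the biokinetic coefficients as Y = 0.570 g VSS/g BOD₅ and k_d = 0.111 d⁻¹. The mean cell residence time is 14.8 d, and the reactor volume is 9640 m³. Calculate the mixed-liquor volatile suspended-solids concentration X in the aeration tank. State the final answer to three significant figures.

Solving the biomass balance for X: X = Y Q (S₀−S) θ_c / [V (1+k_d θ_c)] = 0.570 × 2020 × (2430 − 8.80) × 14.8 / [9640 × (1 + 0.111 × 14.8)] = 1619 mg/L.

X ≈ 1620 mg/L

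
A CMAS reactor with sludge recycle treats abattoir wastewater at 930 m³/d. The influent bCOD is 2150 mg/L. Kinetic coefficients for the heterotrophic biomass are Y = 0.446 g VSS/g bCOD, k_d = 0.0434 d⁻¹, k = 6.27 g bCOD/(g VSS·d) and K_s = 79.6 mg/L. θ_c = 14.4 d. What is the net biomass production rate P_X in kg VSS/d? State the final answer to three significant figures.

P_X ≈ 548 kg VSS/d

From the Monod/SRT balance for a CMAS, S = K_s·(1+k_d θ_c)/[θ_c·(Y k − k_d) − 1] = 79.6 × (1 + 0.0434 × 14.4) / [14.4 × (0.446 × 6.27 − 0.0434) − 1] = 129.3 / 38.64 = 3.347 mg/L.
Correct the yield for decay: Y_obs = Y/(1 + k_d θ_c) = 0.446 / (1 + 0.0434 × 14.4) = 0.446 / 1.625 = 0.2745.
ΔS = 2150 − 3.35 = 2147 mg/L, so the substrate removal rate is 930 × 2147/1000 = 1996 kg bCOD/d.
Biomass produced: P_X = Y_obs·Q·ΔS = 0.2745 × 1996 ≈ 547.9 kg VSS/d.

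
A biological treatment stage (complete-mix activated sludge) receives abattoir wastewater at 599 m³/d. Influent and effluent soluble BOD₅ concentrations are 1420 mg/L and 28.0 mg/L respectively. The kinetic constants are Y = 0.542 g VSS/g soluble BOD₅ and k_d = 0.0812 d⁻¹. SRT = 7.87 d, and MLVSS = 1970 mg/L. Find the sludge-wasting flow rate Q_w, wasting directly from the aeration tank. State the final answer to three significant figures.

Rearranging the biomass balance for a CMAS with decay, V = Y·Q·ΔS·θ_c / [X·(1+k_d θ_c)] = 0.542 × 599 × (1420 − 28.0) × 7.87 / [1970 × (1 + 0.0812 × 7.87)] = 3.56×10^6 / 3229 = 1101 m³.
For wasting at MLVSS concentration, Q_w = V/θ_c = 1101/7.87 = 140.0 m³/d.

Q_w ≈ 140 m³/d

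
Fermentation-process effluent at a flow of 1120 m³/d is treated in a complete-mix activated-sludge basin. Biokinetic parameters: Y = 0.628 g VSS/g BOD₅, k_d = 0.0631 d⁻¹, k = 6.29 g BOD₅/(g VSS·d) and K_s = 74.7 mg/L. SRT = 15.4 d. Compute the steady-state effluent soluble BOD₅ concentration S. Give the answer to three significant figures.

Effluent substrate depends only on kinetics and SRT: S = K_s(1 + k_d θ_c) / [θ_c(Yk − k_d) − 1] = 74.7 × (1 + 0.0631 × 15.4) / [15.4 × (0.628 × 6.29 − 0.0631) − 1] = 147.3 / 58.86 = 2.502 mg/L.

S ≈ 2.50 mg/L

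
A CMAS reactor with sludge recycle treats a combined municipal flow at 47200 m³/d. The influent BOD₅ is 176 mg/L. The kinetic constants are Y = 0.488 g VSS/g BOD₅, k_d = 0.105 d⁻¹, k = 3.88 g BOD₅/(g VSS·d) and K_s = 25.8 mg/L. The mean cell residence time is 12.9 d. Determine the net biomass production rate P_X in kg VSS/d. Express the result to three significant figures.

From the Monod/SRT balance for a CMAS, S = K_s·(1+k_d θ_c)/[θ_c·(Y k − k_d) − 1] = 25.8 × (1 + 0.105 × 12.9) / [12.9 × (0.488 × 3.88 − 0.105) − 1] = 60.75 / 22.07 = 2.752 mg/L.
Observed yield with endogenous decay: Y_obs = Y / (1 + k_d·θ_c) = 0.488 / (1 + 0.105 × 12.9) = 0.488 / 2.354 = 0.2073 g VSS/g BOD₅.
Substrate removed = Q·(S₀ − S) = 47200 m³/d × (176 − 2.75) g/m³ = 8.18×10^6 g/d = 8177 kg/d.
So the net sludge growth is P_X = 0.2073 × 8177 = 1695 kg VSS/d.

P_X ≈ 1690 kg VSS/d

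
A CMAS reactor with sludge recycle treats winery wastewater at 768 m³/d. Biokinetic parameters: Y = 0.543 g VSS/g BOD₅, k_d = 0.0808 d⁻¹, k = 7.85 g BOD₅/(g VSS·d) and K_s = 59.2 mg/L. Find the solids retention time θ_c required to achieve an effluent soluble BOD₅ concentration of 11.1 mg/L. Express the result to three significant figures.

θ_c ≈ 1.69 d

Specific growth rate at S = 11.1 mg/L: μ = YkS/(K_s+S) = 0.543·7.85·11.1/(59.2+11.1) = 0.6730 d⁻¹.
1/θ_c = 0.6730 − 0.0808 = 0.5922 d⁻¹, so θ_c = 1.689 d.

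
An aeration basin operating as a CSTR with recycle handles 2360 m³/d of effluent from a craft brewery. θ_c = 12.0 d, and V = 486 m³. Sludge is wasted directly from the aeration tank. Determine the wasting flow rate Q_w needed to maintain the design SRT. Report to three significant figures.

For wasting at MLVSS concentration, Q_w = V/θ_c = 486.0/12.0 = 40.50 m³/d.

Q_w ≈ 40.5 m³/d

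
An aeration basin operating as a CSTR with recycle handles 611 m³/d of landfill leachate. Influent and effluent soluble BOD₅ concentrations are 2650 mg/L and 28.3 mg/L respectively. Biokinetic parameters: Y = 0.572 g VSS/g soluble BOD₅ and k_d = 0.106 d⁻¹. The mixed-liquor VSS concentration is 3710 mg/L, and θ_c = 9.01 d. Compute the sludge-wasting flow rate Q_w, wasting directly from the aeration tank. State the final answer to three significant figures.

Rearranging the biomass balance for a CMAS with decay, V = Y·Q·ΔS·θ_c / [X·(1+k_d θ_c)] = 0.572 × 611 × (2650 − 28.3) × 9.01 / [3710 × (1 + 0.106 × 9.01)] = 8.26×10^6 / 7253 = 1138 m³.
For wasting at MLVSS concentration, Q_w = V/θ_c = 1138/9.01 = 126.3 m³/d.

Q_w ≈ 126 m³/d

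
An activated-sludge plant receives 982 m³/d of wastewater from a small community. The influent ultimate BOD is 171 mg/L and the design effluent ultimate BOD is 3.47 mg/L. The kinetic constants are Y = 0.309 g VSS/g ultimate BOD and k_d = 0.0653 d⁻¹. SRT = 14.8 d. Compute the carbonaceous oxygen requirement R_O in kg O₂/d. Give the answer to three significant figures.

R_O ≈ 128 kg O₂/d

The observed yield is Y_obs = Y/(1 + k_d·θ_c) = 0.309 / (1 + 0.0653 × 14.8) = 0.309 / 1.966 = 0.1571 g VSS per g ultimate BOD removed.
ΔS = 171 − 3.47 = 167.5 mg/L, so the substrate removal rate is 982 × 167.5/1000 = 164.5 kg ultimate BOD/d.
Net sludge production P_X = 0.1571 × 164.5 = 25.85 kg VSS/d.
R_O = Q·ΔS − 1.42 P_X = 164.5 − 36.71 = 127.8 kg O₂/d.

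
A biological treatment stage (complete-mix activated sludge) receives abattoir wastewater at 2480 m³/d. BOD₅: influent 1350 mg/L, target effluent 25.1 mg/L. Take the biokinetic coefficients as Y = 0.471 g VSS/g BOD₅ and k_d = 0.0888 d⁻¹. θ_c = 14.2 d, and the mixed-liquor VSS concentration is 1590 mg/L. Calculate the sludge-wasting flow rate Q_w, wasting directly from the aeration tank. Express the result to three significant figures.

Steady-state biomass mass balance: V·X·(1 + k_d·θ_c) = Y·Q·(S₀ − S)·θ_c, so V = 0.471 × 2480 × (1350 − 25.1) × 14.2 / [1590 × (1 + 0.0888 × 14.2)] = 2.2×10^7 / 3595 = 6113 m³.
With mixed-liquor wasting, θ_c = V/Q_w, so Q_w = V/θ_c = 6113/14.2 = 430.5 m³/d.

Q_w ≈ 430 m³/d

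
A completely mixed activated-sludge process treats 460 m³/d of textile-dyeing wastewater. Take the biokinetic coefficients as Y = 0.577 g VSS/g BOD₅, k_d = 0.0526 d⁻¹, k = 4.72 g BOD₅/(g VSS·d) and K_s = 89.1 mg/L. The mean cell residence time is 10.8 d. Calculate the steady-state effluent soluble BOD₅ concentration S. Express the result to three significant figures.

S ≈ 5.02 mg/L

For a completely mixed reactor with recycle the Lawrence–McCarty relation gives S = K_s·(1 + k_d·θ_c) / [θ_c·(Y·k − k_d) − 1] = 89.1 × (1 + 0.0526 × 10.8) / [10.8 × (0.577 × 4.72 − 0.0526) − 1] = 139.7 / 27.85 = 5.018 mg/L.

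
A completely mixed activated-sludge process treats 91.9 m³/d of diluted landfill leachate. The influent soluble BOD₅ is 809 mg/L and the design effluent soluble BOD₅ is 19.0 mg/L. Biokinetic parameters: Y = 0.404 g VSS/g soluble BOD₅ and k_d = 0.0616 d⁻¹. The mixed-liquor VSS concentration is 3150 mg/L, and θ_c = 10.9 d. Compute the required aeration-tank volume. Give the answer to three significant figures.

From the SRT design equation V = Y Q (S₀−S) θ_c / [X (1 + k_d θ_c)] = 0.404 × 91.9 × (809 − 19.0) × 10.9 / [3150 × (1 + 0.0616 × 10.9)] = 3.2×10^5 / 5265 = 60.72 m³.

V ≈ 60.7 m³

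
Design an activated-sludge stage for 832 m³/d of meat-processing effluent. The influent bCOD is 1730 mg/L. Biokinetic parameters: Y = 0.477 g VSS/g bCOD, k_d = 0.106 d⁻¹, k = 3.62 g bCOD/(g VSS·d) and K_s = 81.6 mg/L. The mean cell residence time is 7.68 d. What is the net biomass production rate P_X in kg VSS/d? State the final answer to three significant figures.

From the Monod/SRT balance for a CMAS, S = K_s·(1+k_d θ_c)/[θ_c·(Y k − k_d) − 1] = 81.6 × (1 + 0.106 × 7.68) / [7.68 × (0.477 × 3.62 − 0.106) − 1] = 148.0 / 11.45 = 12.93 mg/L.
Y_obs = Y / (1 + k_d θ_c) = 0.477 / (1 + 0.106 × 7.68) = 0.477 / 1.814 = 0.2629.
Mass of bCOD removed per day: Q(S₀ − S) = 832 × 1717 g/m³ = 1429 kg/d.
So the net sludge growth is P_X = 0.2629 × 1429 = 375.6 kg VSS/d.

P_X ≈ 376 kg VSS/d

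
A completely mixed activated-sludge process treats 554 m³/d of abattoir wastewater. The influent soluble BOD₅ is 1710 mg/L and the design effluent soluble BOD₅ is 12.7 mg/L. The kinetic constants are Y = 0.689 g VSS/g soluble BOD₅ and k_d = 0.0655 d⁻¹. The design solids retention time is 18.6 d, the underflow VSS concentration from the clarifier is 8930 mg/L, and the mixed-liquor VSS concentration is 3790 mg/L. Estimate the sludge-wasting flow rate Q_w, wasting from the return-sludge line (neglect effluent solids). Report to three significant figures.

Steady-state biomass mass balance: V·X·(1 + k_d·θ_c) = Y·Q·(S₀ − S)·θ_c, so V = 0.689 × 554 × (1710 − 12.7) × 18.6 / [3790 × (1 + 0.0655 × 18.6)] = 1.21×10^7 / 8407 = 1433 m³.
Wasting from the return line (neglecting effluent solids): Q_w = V·X / (θ_c·X_r) = 1433 × 3790 / (18.6 × 8930) = 32.71 m³/d.

Q_w ≈ 32.7 m³/d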